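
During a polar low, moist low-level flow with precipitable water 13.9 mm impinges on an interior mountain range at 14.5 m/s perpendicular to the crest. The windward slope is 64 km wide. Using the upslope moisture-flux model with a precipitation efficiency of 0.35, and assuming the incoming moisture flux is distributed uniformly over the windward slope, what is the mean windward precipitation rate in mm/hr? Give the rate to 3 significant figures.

Incoming column moisture flux per unit ridge length: F = V × PW = 14.5 × 13.9 = 201.55 mm·m/s.
Spread over the 64 km slope with efficiency ε = 0.35: R = ε·F/W = 0.35 × 201.55 / 64000 m = 1.102e-03 mm/s.
R = 1.102e-03 × 3600 = 3.97 mm/hr.

R ≈ 3.97 mm/hr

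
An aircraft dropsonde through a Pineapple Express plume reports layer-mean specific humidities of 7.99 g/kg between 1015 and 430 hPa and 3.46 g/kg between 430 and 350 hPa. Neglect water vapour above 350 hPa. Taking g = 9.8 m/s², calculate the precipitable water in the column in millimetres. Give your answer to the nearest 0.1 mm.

Precipitable water is the column-integrated vapour mass per unit area: PW = (1/g) Σ q̄ Δp, with q in kg/kg and Δp in Pa (1 kg/m² of water = 1 mm).
Layer 1015–430 hPa: Δp = 585 hPa = 58500 Pa, q̄ = 0.00799 kg/kg → 0.00799 × 58500 / 9.8 = 47.70 mm
Layer 430–350 hPa: Δp = 80 hPa = 8000 Pa, q̄ = 0.00346 kg/kg → 0.00346 × 8000 / 9.8 = 2.82 mm
PW = 47.70 + 2.82 = 50.52 ≈ 50.5 mm.

PW ≈ 50.5 mm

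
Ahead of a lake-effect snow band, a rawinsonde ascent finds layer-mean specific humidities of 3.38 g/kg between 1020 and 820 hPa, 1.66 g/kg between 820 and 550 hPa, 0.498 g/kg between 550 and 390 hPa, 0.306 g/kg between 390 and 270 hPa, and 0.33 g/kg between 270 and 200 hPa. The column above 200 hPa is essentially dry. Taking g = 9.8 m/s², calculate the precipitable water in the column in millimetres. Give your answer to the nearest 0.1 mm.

Precipitable water is the column-integrated vapour mass per unit area: PW = (1/g) Σ q̄ Δp, with q in kg/kg and Δp in Pa (1 kg/m² of water = 1 mm).
Layer 1020–820 hPa: Δp = 200 hPa = 20000 Pa, q̄ = 0.00338 kg/kg → 0.00338 × 20000 / 9.8 = 6.90 mm
Layer 820–550 hPa: Δp = 270 hPa = 27000 Pa, q̄ = 0.00166 kg/kg → 0.00166 × 27000 / 9.8 = 4.57 mm
Layer 550–390 hPa: Δp = 160 hPa = 16000 Pa, q̄ = 0.000498 kg/kg → 0.000498 × 16000 / 9.8 = 0.81 mm
Layer 390–270 hPa: Δp = 120 hPa = 12000 Pa, q̄ = 0.000306 kg/kg → 0.000306 × 12000 / 9.8 = 0.37 mm
Layer 270–200 hPa: Δp = 70 hPa = 7000 Pa, q̄ = 0.00033 kg/kg → 0.00033 × 7000 / 9.8 = 0.24 mm
PW = 6.90 + 4.57 + 0.81 + 0.37 + 0.24 = 12.89 ≈ 12.9 mm.

PW ≈ 12.9 mm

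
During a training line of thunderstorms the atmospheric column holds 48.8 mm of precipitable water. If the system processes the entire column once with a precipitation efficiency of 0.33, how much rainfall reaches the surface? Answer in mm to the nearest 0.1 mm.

Rainfall = ε × PW = 0.33 × 48.8 = 16.1 mm.

rainfall ≈ 16.1 mm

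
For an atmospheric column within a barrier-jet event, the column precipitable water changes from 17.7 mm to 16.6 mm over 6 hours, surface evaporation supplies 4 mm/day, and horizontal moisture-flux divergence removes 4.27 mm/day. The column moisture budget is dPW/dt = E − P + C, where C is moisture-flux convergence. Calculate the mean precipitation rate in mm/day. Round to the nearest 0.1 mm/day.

P ≈ 4.1 mm/day

dPW/dt = (16.6 − 17.7) mm / (6/24 day) = -4.400 mm/day.
P = E + C − dPW/dt = 4 + (-4.27) − (-4.400) = 4.1 mm/day.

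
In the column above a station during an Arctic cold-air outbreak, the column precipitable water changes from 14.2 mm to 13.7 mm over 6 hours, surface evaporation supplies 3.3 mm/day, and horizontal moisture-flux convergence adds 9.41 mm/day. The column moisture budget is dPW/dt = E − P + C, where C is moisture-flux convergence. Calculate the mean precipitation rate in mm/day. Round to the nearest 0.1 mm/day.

P ≈ 14.7 mm/day

dPW/dt = (13.7 − 14.2) mm / (6/24 day) = -2.000 mm/day.
P = E + C − dPW/dt = 3.3 + (9.41) − (-2.000) = 14.7 mm/day.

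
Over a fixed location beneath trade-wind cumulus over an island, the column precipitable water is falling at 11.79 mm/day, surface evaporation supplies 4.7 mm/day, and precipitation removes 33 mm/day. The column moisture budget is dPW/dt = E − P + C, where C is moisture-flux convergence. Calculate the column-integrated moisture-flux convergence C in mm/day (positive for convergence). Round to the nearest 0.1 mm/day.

dPW/dt = -11.79 mm/day.
C = dPW/dt − E + P = (-11.79) − 4.7 + 33 = 16.5 mm/day.

C ≈ 16.5 mm/day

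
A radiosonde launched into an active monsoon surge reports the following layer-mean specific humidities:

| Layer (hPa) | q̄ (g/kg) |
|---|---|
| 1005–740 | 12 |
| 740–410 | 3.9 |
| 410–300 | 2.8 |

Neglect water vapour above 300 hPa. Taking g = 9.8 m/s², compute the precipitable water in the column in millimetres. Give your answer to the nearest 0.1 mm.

Precipitable water is the column-integrated vapour mass per unit area: PW = (1/g) Σ q̄ Δp, with q in kg/kg and Δp in Pa (1 kg/m² of water = 1 mm).
Layer 1005–740 hPa: Δp = 265 hPa = 26500 Pa, q̄ = 0.012 kg/kg → 0.012 × 26500 / 9.8 = 32.45 mm
Layer 740–410 hPa: Δp = 330 hPa = 33000 Pa, q̄ = 0.0039 kg/kg → 0.0039 × 33000 / 9.8 = 13.13 mm
Layer 410–300 hPa: Δp = 110 hPa = 11000 Pa, q̄ = 0.0028 kg/kg → 0.0028 × 11000 / 9.8 = 3.14 mm
PW = 32.45 + 13.13 + 3.14 = 48.72 ≈ 48.7 mm.

PW ≈ 48.7 mm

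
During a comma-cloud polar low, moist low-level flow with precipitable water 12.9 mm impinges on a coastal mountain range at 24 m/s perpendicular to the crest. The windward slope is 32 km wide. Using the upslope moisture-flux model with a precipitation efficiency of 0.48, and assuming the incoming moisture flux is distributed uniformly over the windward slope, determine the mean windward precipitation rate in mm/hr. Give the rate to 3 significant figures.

Incoming column moisture flux per unit ridge length: F = V × PW = 24 × 12.9 = 309.6 mm·m/s.
Spread over the 32 km slope with efficiency ε = 0.48: R = ε·F/W = 0.48 × 309.6 / 32000 m = 4.644e-03 mm/s.
R = 4.644e-03 × 3600 = 16.7 mm/hr.

R ≈ 16.7 mm/hr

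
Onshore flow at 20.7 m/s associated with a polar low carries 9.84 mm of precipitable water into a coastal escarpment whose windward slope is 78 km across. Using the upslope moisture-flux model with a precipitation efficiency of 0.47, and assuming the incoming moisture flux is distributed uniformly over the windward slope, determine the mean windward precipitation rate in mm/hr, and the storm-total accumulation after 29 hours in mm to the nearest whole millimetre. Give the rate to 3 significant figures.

R ≈ 4.42 mm/hr; total ≈ 128 mm

Incoming column moisture flux per unit ridge length: F = V × PW = 20.7 × 9.84 = 203.688 mm·m/s.
Spread over the 78 km slope with efficiency ε = 0.47: R = ε·F/W = 0.47 × 203.688 / 78000 m = 1.227e-03 mm/s.
R = 1.227e-03 × 3600 = 4.42 mm/hr.
Over 29 h: total = 4.42 × 29 = 128.18 ≈ 128 mm.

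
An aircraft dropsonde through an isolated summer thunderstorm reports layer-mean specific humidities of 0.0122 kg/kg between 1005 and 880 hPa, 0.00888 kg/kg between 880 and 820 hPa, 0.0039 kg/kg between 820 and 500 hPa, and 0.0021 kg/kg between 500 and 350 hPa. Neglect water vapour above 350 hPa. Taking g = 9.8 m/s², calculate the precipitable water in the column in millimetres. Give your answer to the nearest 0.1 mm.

Precipitable water is the column-integrated vapour mass per unit area: PW = (1/g) Σ q̄ Δp, with q in kg/kg and Δp in Pa (1 kg/m² of water = 1 mm).
Layer 1005–880 hPa: Δp = 125 hPa = 12500 Pa, q̄ = 0.0122 kg/kg → 0.0122 × 12500 / 9.8 = 15.56 mm
Layer 880–820 hPa: Δp = 60 hPa = 6000 Pa, q̄ = 0.00888 kg/kg → 0.00888 × 6000 / 9.8 = 5.44 mm
Layer 820–500 hPa: Δp = 320 hPa = 32000 Pa, q̄ = 0.0039 kg/kg → 0.0039 × 32000 / 9.8 = 12.73 mm
Layer 500–350 hPa: Δp = 150 hPa = 15000 Pa, q̄ = 0.0021 kg/kg → 0.0021 × 15000 / 9.8 = 3.21 mm
PW = 15.56 + 5.44 + 12.73 + 3.21 = 36.94 ≈ 36.9 mm.

PW ≈ 36.9 mm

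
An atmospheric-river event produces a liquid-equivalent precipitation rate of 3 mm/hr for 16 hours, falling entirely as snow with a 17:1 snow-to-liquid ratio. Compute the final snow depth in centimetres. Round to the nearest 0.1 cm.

snow depth ≈ 81.6 cm

Liquid-equivalent depth = 3 × 16 = 48 mm.
Snow depth = 48 mm × 17 = 816 mm = 81.6 cm.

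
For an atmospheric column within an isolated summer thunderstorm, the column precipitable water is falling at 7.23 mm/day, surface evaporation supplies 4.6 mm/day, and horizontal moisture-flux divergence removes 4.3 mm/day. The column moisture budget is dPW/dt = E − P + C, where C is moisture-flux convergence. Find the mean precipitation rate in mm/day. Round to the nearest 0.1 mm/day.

dPW/dt = -7.23 mm/day.
P = E + C − dPW/dt = 4.6 + (-4.3) − (-7.23) = 7.5 mm/day.

P ≈ 7.5 mm/day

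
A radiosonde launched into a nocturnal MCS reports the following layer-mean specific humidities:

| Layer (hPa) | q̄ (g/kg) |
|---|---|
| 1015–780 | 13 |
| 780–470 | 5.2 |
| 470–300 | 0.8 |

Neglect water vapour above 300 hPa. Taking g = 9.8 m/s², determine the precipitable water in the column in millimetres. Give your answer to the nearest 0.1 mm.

Precipitable water is the column-integrated vapour mass per unit area: PW = (1/g) Σ q̄ Δp, with q in kg/kg and Δp in Pa (1 kg/m² of water = 1 mm).
Layer 1015–780 hPa: Δp = 235 hPa = 23500 Pa, q̄ = 0.013 kg/kg → 0.013 × 23500 / 9.8 = 31.17 mm
Layer 780–470 hPa: Δp = 310 hPa = 31000 Pa, q̄ = 0.0052 kg/kg → 0.0052 × 31000 / 9.8 = 16.45 mm
Layer 470–300 hPa: Δp = 170 hPa = 17000 Pa, q̄ = 0.0008 kg/kg → 0.0008 × 17000 / 9.8 = 1.39 mm
PW = 31.17 + 16.45 + 1.39 = 49.01 ≈ 49.0 mm.

PW ≈ 49.0 mm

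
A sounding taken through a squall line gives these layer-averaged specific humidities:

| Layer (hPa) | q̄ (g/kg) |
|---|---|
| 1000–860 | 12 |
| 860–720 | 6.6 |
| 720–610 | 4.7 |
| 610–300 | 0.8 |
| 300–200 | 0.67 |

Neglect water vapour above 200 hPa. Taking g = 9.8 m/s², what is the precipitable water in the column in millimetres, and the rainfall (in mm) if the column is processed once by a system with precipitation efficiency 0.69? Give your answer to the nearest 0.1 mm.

Precipitable water is the column-integrated vapour mass per unit area: PW = (1/g) Σ q̄ Δp, with q in kg/kg and Δp in Pa (1 kg/m² of water = 1 mm).
Layer 1000–860 hPa: Δp = 140 hPa = 14000 Pa, q̄ = 0.012 kg/kg → 0.012 × 14000 / 9.8 = 17.14 mm
Layer 860–720 hPa: Δp = 140 hPa = 14000 Pa, q̄ = 0.0066 kg/kg → 0.0066 × 14000 / 9.8 = 9.43 mm
Layer 720–610 hPa: Δp = 110 hPa = 11000 Pa, q̄ = 0.0047 kg/kg → 0.0047 × 11000 / 9.8 = 5.28 mm
Layer 610–300 hPa: Δp = 310 hPa = 31000 Pa, q̄ = 0.0008 kg/kg → 0.0008 × 31000 / 9.8 = 2.53 mm
Layer 300–200 hPa: Δp = 100 hPa = 10000 Pa, q̄ = 0.00067 kg/kg → 0.00067 × 10000 / 9.8 = 0.68 mm
PW = 17.14 + 9.43 + 5.28 + 2.53 + 0.68 = 35.06 ≈ 35.1 mm.
Rainfall = ε × PW = 0.69 × 35.1 = 24.2 mm.

PW ≈ 35.1 mm; rainfall ≈ 24.2 mm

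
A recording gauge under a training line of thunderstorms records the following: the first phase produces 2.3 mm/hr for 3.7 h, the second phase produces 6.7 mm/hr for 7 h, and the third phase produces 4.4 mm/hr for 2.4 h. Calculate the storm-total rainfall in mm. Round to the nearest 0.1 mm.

total ≈ 66.0 mm

Total = Σ Rᵢ Δtᵢ = 2.3 × 3.7 + 6.7 × 7 + 4.4 × 2.4
      = 8.51 + 46.9 + 10.56 = 66.0 mm.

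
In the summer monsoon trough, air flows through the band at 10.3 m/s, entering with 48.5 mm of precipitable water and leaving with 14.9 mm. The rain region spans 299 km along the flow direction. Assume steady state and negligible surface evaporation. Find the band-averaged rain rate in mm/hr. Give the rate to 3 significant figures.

R ≈ 4.17 mm/hr

Column moisture flux per unit crosswind length is F = V × PW.
Inflow: F_in = 10.3 × 48.5 = 499.55 mm·m/s
Outflow: F_out = 10.3 × 14.9 = 153.47 mm·m/s
Steady-state rate R = (F_in − F_out)/L = (499.55 − 153.47) / 299000 m = 1.157e-03 mm/s.
R = 1.157e-03 × 3600 = 4.17 mm/hr.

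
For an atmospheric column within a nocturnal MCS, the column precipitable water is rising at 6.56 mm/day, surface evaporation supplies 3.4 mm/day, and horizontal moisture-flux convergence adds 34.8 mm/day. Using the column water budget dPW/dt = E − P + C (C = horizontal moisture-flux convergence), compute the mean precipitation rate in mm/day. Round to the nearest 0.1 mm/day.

dPW/dt = +6.56 mm/day.
P = E + C − dPW/dt = 3.4 + (34.8) − (+6.56) = 31.6 mm/day.

P ≈ 31.6 mm/day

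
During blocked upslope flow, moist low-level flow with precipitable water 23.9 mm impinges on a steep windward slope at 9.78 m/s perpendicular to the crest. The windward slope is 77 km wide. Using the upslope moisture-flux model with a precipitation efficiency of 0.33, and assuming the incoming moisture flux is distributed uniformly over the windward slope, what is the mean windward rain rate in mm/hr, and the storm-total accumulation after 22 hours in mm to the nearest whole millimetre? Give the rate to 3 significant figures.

R ≈ 3.61 mm/hr; total ≈ 79 mm

Incoming column moisture flux per unit ridge length: F = V × PW = 9.78 × 23.9 = 233.742 mm·m/s.
Spread over the 77 km slope with efficiency ε = 0.33: R = ε·F/W = 0.33 × 233.742 / 77000 m = 1.002e-03 mm/s.
R = 1.002e-03 × 3600 = 3.61 mm/hr.
Over 22 h: total = 3.61 × 22 = 79.42 ≈ 79 mm.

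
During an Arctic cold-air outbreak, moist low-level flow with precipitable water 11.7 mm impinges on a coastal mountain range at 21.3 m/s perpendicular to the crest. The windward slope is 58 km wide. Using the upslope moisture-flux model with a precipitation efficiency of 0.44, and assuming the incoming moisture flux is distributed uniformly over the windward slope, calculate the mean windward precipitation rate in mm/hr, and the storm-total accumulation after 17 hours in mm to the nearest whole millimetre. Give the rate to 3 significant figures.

Incoming column moisture flux per unit ridge length: F = V × PW = 21.3 × 11.7 = 249.21 mm·m/s.
Spread over the 58 km slope with efficiency ε = 0.44: R = ε·F/W = 0.44 × 249.21 / 58000 m = 1.891e-03 mm/s.
R = 1.891e-03 × 3600 = 6.81 mm/hr.
Over 17 h: total = 6.81 × 17 = 115.77 ≈ 116 mm.

R ≈ 6.81 mm/hr; total ≈ 116 mm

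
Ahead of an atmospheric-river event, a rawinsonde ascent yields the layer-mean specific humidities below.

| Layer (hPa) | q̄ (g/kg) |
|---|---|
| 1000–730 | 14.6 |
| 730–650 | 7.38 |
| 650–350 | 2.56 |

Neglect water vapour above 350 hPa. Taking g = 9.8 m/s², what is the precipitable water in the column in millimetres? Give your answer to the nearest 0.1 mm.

PW ≈ 54.1 mm

Precipitable water is the column-integrated vapour mass per unit area: PW = (1/g) Σ q̄ Δp, with q in kg/kg and Δp in Pa (1 kg/m² of water = 1 mm).
Layer 1000–730 hPa: Δp = 270 hPa = 27000 Pa, q̄ = 0.0146 kg/kg → 0.0146 × 27000 / 9.8 = 40.22 mm
Layer 730–650 hPa: Δp = 80 hPa = 8000 Pa, q̄ = 0.00738 kg/kg → 0.00738 × 8000 / 9.8 = 6.02 mm
Layer 650–350 hPa: Δp = 300 hPa = 30000 Pa, q̄ = 0.00256 kg/kg → 0.00256 × 30000 / 9.8 = 7.84 mm
PW = 40.22 + 6.02 + 7.84 = 54.08 ≈ 54.1 mm.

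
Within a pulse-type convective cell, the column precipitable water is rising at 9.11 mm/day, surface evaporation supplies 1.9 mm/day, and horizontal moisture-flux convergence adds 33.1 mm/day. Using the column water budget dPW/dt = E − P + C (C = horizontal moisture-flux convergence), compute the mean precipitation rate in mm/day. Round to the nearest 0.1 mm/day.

P ≈ 25.9 mm/day

dPW/dt = +9.11 mm/day.
P = E + C − dPW/dt = 1.9 + (33.1) − (+9.11) = 25.9 mm/day.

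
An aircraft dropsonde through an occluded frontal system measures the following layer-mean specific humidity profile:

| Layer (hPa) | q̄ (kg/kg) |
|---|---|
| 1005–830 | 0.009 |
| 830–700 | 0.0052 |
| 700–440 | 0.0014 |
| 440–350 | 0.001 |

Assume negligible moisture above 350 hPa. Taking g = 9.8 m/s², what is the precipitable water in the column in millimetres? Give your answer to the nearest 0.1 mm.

PW ≈ 27.6 mm

Precipitable water is the column-integrated vapour mass per unit area: PW = (1/g) Σ q̄ Δp, with q in kg/kg and Δp in Pa (1 kg/m² of water = 1 mm).
Layer 1005–830 hPa: Δp = 175 hPa = 17500 Pa, q̄ = 0.009 kg/kg → 0.009 × 17500 / 9.8 = 16.07 mm
Layer 830–700 hPa: Δp = 130 hPa = 13000 Pa, q̄ = 0.0052 kg/kg → 0.0052 × 13000 / 9.8 = 6.90 mm
Layer 700–440 hPa: Δp = 260 hPa = 26000 Pa, q̄ = 0.0014 kg/kg → 0.0014 × 26000 / 9.8 = 3.71 mm
Layer 440–350 hPa: Δp = 90 hPa = 9000 Pa, q̄ = 0.001 kg/kg → 0.001 × 9000 / 9.8 = 0.92 mm
PW = 16.07 + 6.90 + 3.71 + 0.92 = 27.60 ≈ 27.6 mm.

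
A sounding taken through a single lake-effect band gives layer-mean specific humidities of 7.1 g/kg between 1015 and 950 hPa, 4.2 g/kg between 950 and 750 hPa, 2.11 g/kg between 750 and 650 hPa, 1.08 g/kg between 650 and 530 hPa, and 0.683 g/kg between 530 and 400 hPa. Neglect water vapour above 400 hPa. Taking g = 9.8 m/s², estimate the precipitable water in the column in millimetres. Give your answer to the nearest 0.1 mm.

PW ≈ 17.7 mm

Precipitable water is the column-integrated vapour mass per unit area: PW = (1/g) Σ q̄ Δp, with q in kg/kg and Δp in Pa (1 kg/m² of water = 1 mm).
Layer 1015–950 hPa: Δp = 65 hPa = 6500 Pa, q̄ = 0.0071 kg/kg → 0.0071 × 6500 / 9.8 = 4.71 mm
Layer 950–750 hPa: Δp = 200 hPa = 20000 Pa, q̄ = 0.0042 kg/kg → 0.0042 × 20000 / 9.8 = 8.57 mm
Layer 750–650 hPa: Δp = 100 hPa = 10000 Pa, q̄ = 0.00211 kg/kg → 0.00211 × 10000 / 9.8 = 2.15 mm
Layer 650–530 hPa: Δp = 120 hPa = 12000 Pa, q̄ = 0.00108 kg/kg → 0.00108 × 12000 / 9.8 = 1.32 mm
Layer 530–400 hPa: Δp = 130 hPa = 13000 Pa, q̄ = 0.000683 kg/kg → 0.000683 × 13000 / 9.8 = 0.91 mm
PW = 4.71 + 8.57 + 2.15 + 1.32 + 0.91 = 17.66 ≈ 17.7 mm.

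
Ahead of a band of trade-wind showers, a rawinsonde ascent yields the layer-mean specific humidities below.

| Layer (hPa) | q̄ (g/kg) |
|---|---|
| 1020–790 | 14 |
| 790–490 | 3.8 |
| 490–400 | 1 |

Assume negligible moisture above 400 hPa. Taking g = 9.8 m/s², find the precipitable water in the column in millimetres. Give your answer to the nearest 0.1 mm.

Precipitable water is the column-integrated vapour mass per unit area: PW = (1/g) Σ q̄ Δp, with q in kg/kg and Δp in Pa (1 kg/m² of water = 1 mm).
Layer 1020–790 hPa: Δp = 230 hPa = 23000 Pa, q̄ = 0.014 kg/kg → 0.014 × 23000 / 9.8 = 32.86 mm
Layer 790–490 hPa: Δp = 300 hPa = 30000 Pa, q̄ = 0.0038 kg/kg → 0.0038 × 30000 / 9.8 = 11.63 mm
Layer 490–400 hPa: Δp = 90 hPa = 9000 Pa, q̄ = 0.001 kg/kg → 0.001 × 9000 / 9.8 = 0.92 mm
PW = 32.86 + 11.63 + 0.92 = 45.41 ≈ 45.4 mm.

PW ≈ 45.4 mm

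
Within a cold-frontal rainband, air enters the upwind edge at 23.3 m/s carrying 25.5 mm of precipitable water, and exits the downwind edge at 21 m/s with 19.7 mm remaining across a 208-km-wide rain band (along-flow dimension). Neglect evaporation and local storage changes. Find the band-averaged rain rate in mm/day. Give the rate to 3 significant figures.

Column moisture flux per unit crosswind length is F = V × PW.
Inflow: F_in = 23.3 × 25.5 = 594.15 mm·m/s
Outflow: F_out = 21 × 19.7 = 413.7 mm·m/s
Steady-state rate R = (F_in − F_out)/L = (594.15 − 413.7) / 208000 m = 8.675e-04 mm/s.
R = 8.675e-04 × 3600 × 24 = 75.0 mm/day.

R ≈ 75.0 mm/day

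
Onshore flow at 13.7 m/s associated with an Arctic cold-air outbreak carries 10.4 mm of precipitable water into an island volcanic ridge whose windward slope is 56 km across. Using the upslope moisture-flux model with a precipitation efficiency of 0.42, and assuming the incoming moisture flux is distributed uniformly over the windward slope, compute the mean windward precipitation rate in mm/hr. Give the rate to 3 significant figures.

Incoming column moisture flux per unit ridge length: F = V × PW = 13.7 × 10.4 = 142.48 mm·m/s.
Spread over the 56 km slope with efficiency ε = 0.42: R = ε·F/W = 0.42 × 142.48 / 56000 m = 1.069e-03 mm/s.
R = 1.069e-03 × 3600 = 3.85 mm/hr.

R ≈ 3.85 mm/hr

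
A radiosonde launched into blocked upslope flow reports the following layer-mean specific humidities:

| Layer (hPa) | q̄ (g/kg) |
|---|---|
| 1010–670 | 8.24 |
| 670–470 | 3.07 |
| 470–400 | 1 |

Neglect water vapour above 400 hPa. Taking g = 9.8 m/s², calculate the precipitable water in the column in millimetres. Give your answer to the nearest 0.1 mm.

Precipitable water is the column-integrated vapour mass per unit area: PW = (1/g) Σ q̄ Δp, with q in kg/kg and Δp in Pa (1 kg/m² of water = 1 mm).
Layer 1010–670 hPa: Δp = 340 hPa = 34000 Pa, q̄ = 0.00824 kg/kg → 0.00824 × 34000 / 9.8 = 28.59 mm
Layer 670–470 hPa: Δp = 200 hPa = 20000 Pa, q̄ = 0.00307 kg/kg → 0.00307 × 20000 / 9.8 = 6.27 mm
Layer 470–400 hPa: Δp = 70 hPa = 7000 Pa, q̄ = 0.001 kg/kg → 0.001 × 7000 / 9.8 = 0.71 mm
PW = 28.59 + 6.27 + 0.71 = 35.57 ≈ 35.6 mm.

PW ≈ 35.6 mm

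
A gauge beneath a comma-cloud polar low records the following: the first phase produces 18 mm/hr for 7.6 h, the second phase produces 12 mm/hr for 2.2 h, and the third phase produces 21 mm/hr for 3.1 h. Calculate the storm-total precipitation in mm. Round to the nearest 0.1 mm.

Total = Σ Rᵢ Δtᵢ = 18 × 7.6 + 12 × 2.2 + 21 × 3.1
      = 136.8 + 26.4 + 65.1 = 228.3 mm.

total ≈ 228.3 mm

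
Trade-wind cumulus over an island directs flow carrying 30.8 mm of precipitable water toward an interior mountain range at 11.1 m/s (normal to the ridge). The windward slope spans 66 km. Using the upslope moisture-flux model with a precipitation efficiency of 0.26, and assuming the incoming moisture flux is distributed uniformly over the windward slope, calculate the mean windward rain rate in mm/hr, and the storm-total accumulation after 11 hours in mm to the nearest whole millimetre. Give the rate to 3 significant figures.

Incoming column moisture flux per unit ridge length: F = V × PW = 11.1 × 30.8 = 341.88 mm·m/s.
Spread over the 66 km slope with efficiency ε = 0.26: R = ε·F/W = 0.26 × 341.88 / 66000 m = 1.347e-03 mm/s.
R = 1.347e-03 × 3600 = 4.85 mm/hr.
Over 11 h: total = 4.85 × 11 = 53.35 ≈ 53 mm.

R ≈ 4.85 mm/hr; total ≈ 53 mm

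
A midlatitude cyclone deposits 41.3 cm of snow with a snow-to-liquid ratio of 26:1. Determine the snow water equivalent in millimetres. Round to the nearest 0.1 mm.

SWE ≈ 15.9 mm

SWE = snow depth / ratio = 41.3 cm / 26 = 1.588 cm = 15.9 mm.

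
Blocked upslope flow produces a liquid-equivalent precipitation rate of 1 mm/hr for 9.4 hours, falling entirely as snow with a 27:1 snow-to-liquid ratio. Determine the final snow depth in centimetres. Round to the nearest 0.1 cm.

Liquid-equivalent depth = 1 × 9.4 = 9.4 mm.
Snow depth = 9.4 mm × 27 = 253.8 mm = 25.4 cm.

snow depth ≈ 25.4 cm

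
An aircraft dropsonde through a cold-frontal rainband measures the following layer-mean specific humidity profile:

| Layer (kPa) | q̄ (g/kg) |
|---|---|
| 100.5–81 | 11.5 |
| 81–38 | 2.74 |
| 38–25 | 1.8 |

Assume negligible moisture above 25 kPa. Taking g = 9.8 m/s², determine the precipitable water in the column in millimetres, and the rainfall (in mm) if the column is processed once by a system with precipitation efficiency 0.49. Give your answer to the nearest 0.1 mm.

PW ≈ 37.3 mm; rainfall ≈ 18.3 mm

Precipitable water is the column-integrated vapour mass per unit area: PW = (1/g) Σ q̄ Δp, with q in kg/kg and Δp in Pa (1 kg/m² of water = 1 mm).
Layer 100.5–81 kPa: Δp = 195 hPa = 19500 Pa, q̄ = 0.0115 kg/kg → 0.0115 × 19500 / 9.8 = 22.88 mm
Layer 81–38 kPa: Δp = 430 hPa = 43000 Pa, q̄ = 0.00274 kg/kg → 0.00274 × 43000 / 9.8 = 12.02 mm
Layer 38–25 kPa: Δp = 130 hPa = 13000 Pa, q̄ = 0.0018 kg/kg → 0.0018 × 13000 / 9.8 = 2.39 mm
PW = 22.88 + 12.02 + 2.39 = 37.29 ≈ 37.3 mm.
Rainfall = ε × PW = 0.49 × 37.3 = 18.3 mm.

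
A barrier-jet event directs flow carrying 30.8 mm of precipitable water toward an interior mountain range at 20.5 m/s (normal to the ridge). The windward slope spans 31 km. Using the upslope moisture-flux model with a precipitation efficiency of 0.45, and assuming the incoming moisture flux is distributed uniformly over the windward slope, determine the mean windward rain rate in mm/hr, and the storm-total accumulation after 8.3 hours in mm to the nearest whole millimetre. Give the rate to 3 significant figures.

R ≈ 33.0 mm/hr; total ≈ 274 mm

Incoming column moisture flux per unit ridge length: F = V × PW = 20.5 × 30.8 = 631.4 mm·m/s.
Spread over the 31 km slope with efficiency ε = 0.45: R = ε·F/W = 0.45 × 631.4 / 31000 m = 9.165e-03 mm/s.
R = 9.165e-03 × 3600 = 33.0 mm/hr.
Over 8.3 h: total = 33.0 × 8.3 = 273.9 ≈ 274 mm.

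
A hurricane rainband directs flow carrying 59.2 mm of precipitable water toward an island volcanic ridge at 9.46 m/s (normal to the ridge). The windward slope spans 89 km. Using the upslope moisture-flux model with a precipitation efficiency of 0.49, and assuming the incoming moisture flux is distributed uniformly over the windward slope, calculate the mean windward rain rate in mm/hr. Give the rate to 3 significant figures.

Incoming column moisture flux per unit ridge length: F = V × PW = 9.46 × 59.2 = 560.032 mm·m/s.
Spread over the 89 km slope with efficiency ε = 0.49: R = ε·F/W = 0.49 × 560.032 / 89000 m = 3.083e-03 mm/s.
R = 3.083e-03 × 3600 = 11.1 mm/hr.

R ≈ 11.1 mm/hr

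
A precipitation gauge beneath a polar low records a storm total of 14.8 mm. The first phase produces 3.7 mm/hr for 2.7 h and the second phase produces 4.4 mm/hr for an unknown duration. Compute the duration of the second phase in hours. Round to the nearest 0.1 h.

Known phases: 3.7 × 2.7 = 9.99 mm.
Remaining depth = 14.8 − 9.99 = 4.81 mm.
Duration = 4.81 / 4.4 = 1.1 h.

duration ≈ 1.1 h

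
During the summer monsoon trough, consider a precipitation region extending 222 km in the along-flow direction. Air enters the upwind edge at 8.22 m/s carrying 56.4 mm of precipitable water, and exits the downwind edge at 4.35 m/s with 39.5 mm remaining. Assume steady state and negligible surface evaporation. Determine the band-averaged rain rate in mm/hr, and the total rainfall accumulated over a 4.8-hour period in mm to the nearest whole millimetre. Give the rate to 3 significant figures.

Column moisture flux per unit crosswind length is F = V × PW.
Inflow: F_in = 8.22 × 56.4 = 463.608 mm·m/s
Outflow: F_out = 4.35 × 39.5 = 171.825 mm·m/s
Steady-state rate R = (F_in − F_out)/L = (463.608 − 171.825) / 222000 m = 1.314e-03 mm/s.
R = 1.314e-03 × 3600 = 4.73 mm/hr.
Over 4.8 h: total = 4.73 × 4.8 = 22.704 ≈ 23 mm.

R ≈ 4.73 mm/hr; total ≈ 23 mm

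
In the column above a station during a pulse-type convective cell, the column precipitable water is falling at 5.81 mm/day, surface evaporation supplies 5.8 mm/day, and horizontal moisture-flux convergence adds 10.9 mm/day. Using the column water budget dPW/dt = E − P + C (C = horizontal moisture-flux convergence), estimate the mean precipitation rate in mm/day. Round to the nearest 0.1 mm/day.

P ≈ 22.5 mm/day

dPW/dt = -5.81 mm/day.
P = E + C − dPW/dt = 5.8 + (10.9) − (-5.81) = 22.5 mm/day.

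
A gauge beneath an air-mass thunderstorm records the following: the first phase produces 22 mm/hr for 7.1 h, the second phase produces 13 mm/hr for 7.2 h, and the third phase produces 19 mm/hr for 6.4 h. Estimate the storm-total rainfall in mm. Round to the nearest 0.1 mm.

Total = Σ Rᵢ Δtᵢ = 22 × 7.1 + 13 × 7.2 + 19 × 6.4
      = 156.2 + 93.6 + 121.6 = 371.4 mm.

total ≈ 371.4 mm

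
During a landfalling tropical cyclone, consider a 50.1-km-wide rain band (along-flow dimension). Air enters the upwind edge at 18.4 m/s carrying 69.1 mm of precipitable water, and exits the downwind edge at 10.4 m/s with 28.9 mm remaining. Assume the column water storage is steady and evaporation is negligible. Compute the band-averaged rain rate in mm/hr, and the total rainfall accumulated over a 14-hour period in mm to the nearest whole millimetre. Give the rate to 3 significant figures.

Column moisture flux per unit crosswind length is F = V × PW.
Inflow: F_in = 18.4 × 69.1 = 1271.44 mm·m/s
Outflow: F_out = 10.4 × 28.9 = 300.56 mm·m/s
Steady-state rate R = (F_in − F_out)/L = (1271.44 − 300.56) / 50100 m = 1.938e-02 mm/s.
R = 1.938e-02 × 3600 = 69.8 mm/hr.
Over 14 h: total = 69.8 × 14 = 977.2 ≈ 977 mm.

R ≈ 69.8 mm/hr; total ≈ 977 mm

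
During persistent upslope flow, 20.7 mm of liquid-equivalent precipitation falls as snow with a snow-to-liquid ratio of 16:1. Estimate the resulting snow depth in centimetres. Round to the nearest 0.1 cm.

snow depth ≈ 33.1 cm

Snow depth = liquid × ratio = 20.7 mm × 16 = 331.2 mm = 33.1 cm.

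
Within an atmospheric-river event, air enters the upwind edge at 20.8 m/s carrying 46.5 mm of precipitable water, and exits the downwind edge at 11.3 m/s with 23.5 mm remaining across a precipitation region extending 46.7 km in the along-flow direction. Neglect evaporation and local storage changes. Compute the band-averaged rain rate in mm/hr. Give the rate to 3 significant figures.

Column moisture flux per unit crosswind length is F = V × PW.
Inflow: F_in = 20.8 × 46.5 = 967.2 mm·m/s
Outflow: F_out = 11.3 × 23.5 = 265.55 mm·m/s
Steady-state rate R = (F_in − F_out)/L = (967.2 − 265.55) / 46700 m = 1.502e-02 mm/s.
R = 1.502e-02 × 3600 = 54.1 mm/hr.

R ≈ 54.1 mm/hr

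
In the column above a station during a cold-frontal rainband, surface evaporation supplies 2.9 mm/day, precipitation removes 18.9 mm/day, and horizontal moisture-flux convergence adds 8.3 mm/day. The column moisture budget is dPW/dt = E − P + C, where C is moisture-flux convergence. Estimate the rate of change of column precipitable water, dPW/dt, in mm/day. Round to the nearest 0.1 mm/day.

dPW/dt = E − P + C = 2.9 − 18.9 + (8.3) = -7.7 mm/day.

dPW/dt ≈ -7.7 mm/day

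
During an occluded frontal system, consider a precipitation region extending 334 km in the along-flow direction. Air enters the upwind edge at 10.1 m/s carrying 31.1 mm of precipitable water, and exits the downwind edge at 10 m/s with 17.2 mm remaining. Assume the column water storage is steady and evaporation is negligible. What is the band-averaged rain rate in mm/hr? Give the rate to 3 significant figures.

R ≈ 1.53 mm/hr

Column moisture flux per unit crosswind length is F = V × PW.
Inflow: F_in = 10.1 × 31.1 = 314.11 mm·m/s
Outflow: F_out = 10 × 17.2 = 172 mm·m/s
Steady-state rate R = (F_in − F_out)/L = (314.11 − 172) / 334000 m = 4.255e-04 mm/s.
R = 4.255e-04 × 3600 = 1.53 mm/hr.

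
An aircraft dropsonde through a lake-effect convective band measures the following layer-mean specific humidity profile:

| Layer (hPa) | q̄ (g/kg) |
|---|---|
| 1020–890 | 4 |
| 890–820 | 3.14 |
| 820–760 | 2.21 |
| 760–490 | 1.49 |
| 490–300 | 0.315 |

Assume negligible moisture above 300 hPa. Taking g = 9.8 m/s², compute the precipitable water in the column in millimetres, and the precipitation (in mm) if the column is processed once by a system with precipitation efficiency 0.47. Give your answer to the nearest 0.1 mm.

Precipitable water is the column-integrated vapour mass per unit area: PW = (1/g) Σ q̄ Δp, with q in kg/kg and Δp in Pa (1 kg/m² of water = 1 mm).
Layer 1020–890 hPa: Δp = 130 hPa = 13000 Pa, q̄ = 0.004 kg/kg → 0.004 × 13000 / 9.8 = 5.31 mm
Layer 890–820 hPa: Δp = 70 hPa = 7000 Pa, q̄ = 0.00314 kg/kg → 0.00314 × 7000 / 9.8 = 2.24 mm
Layer 820–760 hPa: Δp = 60 hPa = 6000 Pa, q̄ = 0.00221 kg/kg → 0.00221 × 6000 / 9.8 = 1.35 mm
Layer 760–490 hPa: Δp = 270 hPa = 27000 Pa, q̄ = 0.00149 kg/kg → 0.00149 × 27000 / 9.8 = 4.11 mm
Layer 490–300 hPa: Δp = 190 hPa = 19000 Pa, q̄ = 0.000315 kg/kg → 0.000315 × 19000 / 9.8 = 0.61 mm
PW = 5.31 + 2.24 + 1.35 + 4.11 + 0.61 = 13.62 ≈ 13.6 mm.
Precipitation = ε × PW = 0.47 × 13.6 = 6.4 mm.

PW ≈ 13.6 mm; precipitation ≈ 6.4 mm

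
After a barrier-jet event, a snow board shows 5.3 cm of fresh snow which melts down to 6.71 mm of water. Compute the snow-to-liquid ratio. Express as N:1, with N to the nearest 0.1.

ratio ≈ 7.9

Ratio = snow depth / SWE = 53 mm / 6.71 mm = 7.9, i.e. 7.9:1.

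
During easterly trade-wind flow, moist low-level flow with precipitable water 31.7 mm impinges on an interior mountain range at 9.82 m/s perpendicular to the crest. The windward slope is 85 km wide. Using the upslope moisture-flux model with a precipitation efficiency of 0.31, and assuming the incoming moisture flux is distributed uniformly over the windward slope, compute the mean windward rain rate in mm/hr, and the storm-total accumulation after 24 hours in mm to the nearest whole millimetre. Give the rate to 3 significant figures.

Incoming column moisture flux per unit ridge length: F = V × PW = 9.82 × 31.7 = 311.294 mm·m/s.
Spread over the 85 km slope with efficiency ε = 0.31: R = ε·F/W = 0.31 × 311.294 / 85000 m = 1.135e-03 mm/s.
R = 1.135e-03 × 3600 = 4.09 mm/hr.
Over 24 h: total = 4.09 × 24 = 98.16 ≈ 98 mm.

R ≈ 4.09 mm/hr; total ≈ 98 mm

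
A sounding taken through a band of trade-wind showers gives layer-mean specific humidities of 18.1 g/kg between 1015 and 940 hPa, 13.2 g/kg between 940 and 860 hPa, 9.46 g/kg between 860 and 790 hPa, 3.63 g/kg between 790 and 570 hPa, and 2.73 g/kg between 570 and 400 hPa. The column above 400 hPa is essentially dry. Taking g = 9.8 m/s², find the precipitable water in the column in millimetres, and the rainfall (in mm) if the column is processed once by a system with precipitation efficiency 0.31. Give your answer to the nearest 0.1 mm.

Precipitable water is the column-integrated vapour mass per unit area: PW = (1/g) Σ q̄ Δp, with q in kg/kg and Δp in Pa (1 kg/m² of water = 1 mm).
Layer 1015–940 hPa: Δp = 75 hPa = 7500 Pa, q̄ = 0.0181 kg/kg → 0.0181 × 7500 / 9.8 = 13.85 mm
Layer 940–860 hPa: Δp = 80 hPa = 8000 Pa, q̄ = 0.0132 kg/kg → 0.0132 × 8000 / 9.8 = 10.78 mm
Layer 860–790 hPa: Δp = 70 hPa = 7000 Pa, q̄ = 0.00946 kg/kg → 0.00946 × 7000 / 9.8 = 6.76 mm
Layer 790–570 hPa: Δp = 220 hPa = 22000 Pa, q̄ = 0.00363 kg/kg → 0.00363 × 22000 / 9.8 = 8.15 mm
Layer 570–400 hPa: Δp = 170 hPa = 17000 Pa, q̄ = 0.00273 kg/kg → 0.00273 × 17000 / 9.8 = 4.74 mm
PW = 13.85 + 10.78 + 6.76 + 8.15 + 4.74 = 44.28 ≈ 44.3 mm.
Rainfall = ε × PW = 0.31 × 44.3 = 13.7 mm.

PW ≈ 44.3 mm; rainfall ≈ 13.7 mm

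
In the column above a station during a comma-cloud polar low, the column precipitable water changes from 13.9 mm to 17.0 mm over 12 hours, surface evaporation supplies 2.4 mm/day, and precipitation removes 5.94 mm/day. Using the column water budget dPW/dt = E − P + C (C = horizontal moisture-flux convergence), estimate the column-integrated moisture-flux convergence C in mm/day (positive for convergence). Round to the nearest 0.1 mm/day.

C ≈ 9.7 mm/day

dPW/dt = (17.0 − 13.9) mm / (12/24 day) = +6.200 mm/day.
C = dPW/dt − E + P = (+6.200) − 2.4 + 5.94 = 9.7 mm/day.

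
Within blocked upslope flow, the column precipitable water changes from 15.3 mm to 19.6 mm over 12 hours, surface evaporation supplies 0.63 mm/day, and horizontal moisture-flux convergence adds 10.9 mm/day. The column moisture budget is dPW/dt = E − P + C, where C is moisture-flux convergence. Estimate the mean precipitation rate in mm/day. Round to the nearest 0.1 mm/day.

dPW/dt = (19.6 − 15.3) mm / (12/24 day) = +8.600 mm/day.
P = E + C − dPW/dt = 0.63 + (10.9) − (+8.600) = 2.9 mm/day.

P ≈ 2.9 mm/day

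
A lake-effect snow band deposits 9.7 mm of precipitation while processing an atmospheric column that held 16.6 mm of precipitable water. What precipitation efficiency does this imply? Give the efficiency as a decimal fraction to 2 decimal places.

ε = precipitation / PW = 9.7 / 16.6 = 0.58.

ε ≈ 0.58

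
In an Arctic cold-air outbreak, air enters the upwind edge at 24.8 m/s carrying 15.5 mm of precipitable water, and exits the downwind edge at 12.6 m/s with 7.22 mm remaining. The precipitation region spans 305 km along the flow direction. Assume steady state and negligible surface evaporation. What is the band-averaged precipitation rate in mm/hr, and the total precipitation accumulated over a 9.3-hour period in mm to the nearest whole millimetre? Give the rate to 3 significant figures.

R ≈ 3.46 mm/hr; total ≈ 32 mm

Column moisture flux per unit crosswind length is F = V × PW.
Inflow: F_in = 24.8 × 15.5 = 384.4 mm·m/s
Outflow: F_out = 12.6 × 7.22 = 90.972 mm·m/s
Steady-state rate R = (F_in − F_out)/L = (384.4 − 90.972) / 305000 m = 9.621e-04 mm/s.
R = 9.621e-04 × 3600 = 3.46 mm/hr.
Over 9.3 h: total = 3.46 × 9.3 = 32.178 ≈ 32 mm.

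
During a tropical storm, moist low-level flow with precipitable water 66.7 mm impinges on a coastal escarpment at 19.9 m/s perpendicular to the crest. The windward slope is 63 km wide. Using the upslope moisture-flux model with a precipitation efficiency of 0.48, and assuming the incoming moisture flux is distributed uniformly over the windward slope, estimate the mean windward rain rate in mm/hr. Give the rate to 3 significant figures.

R ≈ 36.4 mm/hr

Incoming column moisture flux per unit ridge length: F = V × PW = 19.9 × 66.7 = 1327.33 mm·m/s.
Spread over the 63 km slope with efficiency ε = 0.48: R = ε·F/W = 0.48 × 1327.33 / 63000 m = 1.011e-02 mm/s.
R = 1.011e-02 × 3600 = 36.4 mm/hr.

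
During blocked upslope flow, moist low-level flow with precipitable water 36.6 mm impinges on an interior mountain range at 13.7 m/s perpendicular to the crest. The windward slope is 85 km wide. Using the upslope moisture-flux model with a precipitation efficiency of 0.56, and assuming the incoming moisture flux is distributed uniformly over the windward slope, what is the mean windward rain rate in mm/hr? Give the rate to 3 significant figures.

R ≈ 11.9 mm/hr

Incoming column moisture flux per unit ridge length: F = V × PW = 13.7 × 36.6 = 501.42 mm·m/s.
Spread over the 85 km slope with efficiency ε = 0.56: R = ε·F/W = 0.56 × 501.42 / 85000 m = 3.303e-03 mm/s.
R = 3.303e-03 × 3600 = 11.9 mm/hr.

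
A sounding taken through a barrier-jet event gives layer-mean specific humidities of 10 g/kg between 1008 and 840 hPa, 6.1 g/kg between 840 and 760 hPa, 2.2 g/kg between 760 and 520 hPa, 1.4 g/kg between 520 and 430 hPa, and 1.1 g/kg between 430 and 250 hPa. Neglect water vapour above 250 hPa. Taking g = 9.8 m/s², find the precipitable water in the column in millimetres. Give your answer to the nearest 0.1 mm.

PW ≈ 30.8 mm

Precipitable water is the column-integrated vapour mass per unit area: PW = (1/g) Σ q̄ Δp, with q in kg/kg and Δp in Pa (1 kg/m² of water = 1 mm).
Layer 1008–840 hPa: Δp = 168 hPa = 16800 Pa, q̄ = 0.01 kg/kg → 0.01 × 16800 / 9.8 = 17.14 mm
Layer 840–760 hPa: Δp = 80 hPa = 8000 Pa, q̄ = 0.0061 kg/kg → 0.0061 × 8000 / 9.8 = 4.98 mm
Layer 760–520 hPa: Δp = 240 hPa = 24000 Pa, q̄ = 0.0022 kg/kg → 0.0022 × 24000 / 9.8 = 5.39 mm
Layer 520–430 hPa: Δp = 90 hPa = 9000 Pa, q̄ = 0.0014 kg/kg → 0.0014 × 9000 / 9.8 = 1.29 mm
Layer 430–250 hPa: Δp = 180 hPa = 18000 Pa, q̄ = 0.0011 kg/kg → 0.0011 × 18000 / 9.8 = 2.02 mm
PW = 17.14 + 4.98 + 5.39 + 1.29 + 2.02 = 30.82 ≈ 30.8 mm.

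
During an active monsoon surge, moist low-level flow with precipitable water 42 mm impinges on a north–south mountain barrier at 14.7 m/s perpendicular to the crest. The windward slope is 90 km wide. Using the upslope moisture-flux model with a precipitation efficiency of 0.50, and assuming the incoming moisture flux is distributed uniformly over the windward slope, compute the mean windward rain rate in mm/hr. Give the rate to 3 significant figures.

R ≈ 12.3 mm/hr

Incoming column moisture flux per unit ridge length: F = V × PW = 14.7 × 42 = 617.4 mm·m/s.
Spread over the 90 km slope with efficiency ε = 0.50: R = ε·F/W = 0.50 × 617.4 / 90000 m = 3.430e-03 mm/s.
R = 3.430e-03 × 3600 = 12.3 mm/hr.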